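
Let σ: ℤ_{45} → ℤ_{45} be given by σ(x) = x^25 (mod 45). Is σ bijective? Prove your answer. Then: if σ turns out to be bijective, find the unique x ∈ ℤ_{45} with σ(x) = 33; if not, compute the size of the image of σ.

35

σ(0) = 0^25 = 0.
σ(15): Repeated squaring mod 45: 15^1 ≡ 15, 15^2 ≡ 15² = 225 ≡ 0, 15^4 ≡ 0² = 0, 15^8 ≡ 0² = 0, 15^16 ≡ 0² = 0. Since 25 = 16 + 8 + 1, 15^25 ≡ 0·0·15: 0·0 = 0, then 0·15 = 0. So 15^25 ≡ 0 (mod 45).
So σ(0) = σ(15) = 0 while 0 ≠ 15, so σ is not injective, hence not bijective.
Since σ is not bijective, we determine |image(σ)|. Computing x^25 mod 45 for each x (by repeated squaring, reducing mod 45 at every step), the values σ(0), σ(1), …, σ(44) are: 0, 1, 2, 18, 4, 5, 36, 7, 8, 9, 10, 11, 27, 13, 14, 0, 16, 17, 18, 19, 20, 36, 22, 23, 9, 25, 26, 27, 28, 29, 0, 31, 32, 18, 34, 35, 36, 37, 38, 9, 40, 41, 27, 43, 44.
The distinct values are {0, 1, 2, 4, 5, 7, 8, 9, 10, 11, 13, 14, 16, 17, 18, 19, 20, 22, 23, 25, 26, 27, 28, 29, 31, 32, 34, 35, 36, 37, 38, 40, 41, 43, 44}; there are 35 of them.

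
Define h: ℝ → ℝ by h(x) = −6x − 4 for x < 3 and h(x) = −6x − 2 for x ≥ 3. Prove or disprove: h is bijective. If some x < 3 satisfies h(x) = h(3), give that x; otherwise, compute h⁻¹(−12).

Both pieces are strictly decreasing (slopes −6 and −6), so each is injective on its own interval.
The left piece maps (−∞, 3) onto (−22, ∞); the right piece maps [3, ∞) onto (−∞, −20].
These images overlap. In particular h(3) = −20 (right piece), and solving −6x − 4 = −20 on the left piece gives x = 8/3 < 3.
So h(8/3) = h(3) with 8/3 ≠ 3, and h is not injective, hence not bijective. This x = 8/3 is the requested value below 3.

8/3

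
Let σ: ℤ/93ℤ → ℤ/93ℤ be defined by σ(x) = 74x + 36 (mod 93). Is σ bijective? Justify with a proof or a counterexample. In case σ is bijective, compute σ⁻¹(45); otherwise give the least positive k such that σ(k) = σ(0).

If σ(a) = σ(b), then 74a ≡ 74b (mod 93). Because gcd(74, 93) = 1, we may cancel 74 to get a ≡ b (mod 93).
We now compute 74⁻¹ mod 93 explicitly. Euclid's algorithm: 93 = 1·74 + 19, 74 = 3·19 + 17, 19 = 1·17 + 2, 17 = 8·2 + 1; back-substituting gives 1 = 44·74 − 35·93, so 74⁻¹ ≡ 44 (mod 93).
For any y ∈ ℤ/93ℤ, x = 44(y − 36) mod 93 satisfies σ(x) = 74·44(y − 36) + 36 ≡ y (since 74·44 ≡ 1 mod 93). So every y has a preimage.
So σ is bijective.
Since σ is bijective, we find σ⁻¹(45): we need 74x ≡ 45 − 36 ≡ 9 (mod 93). Using 74⁻¹ = 44: x ≡ 44·9 = 396 = 4·93 + 24, so x = 24.
Check: σ(24) = 74·24 + 36 = 1812 = 19·93 + 45 ≡ 45 (mod 93).

24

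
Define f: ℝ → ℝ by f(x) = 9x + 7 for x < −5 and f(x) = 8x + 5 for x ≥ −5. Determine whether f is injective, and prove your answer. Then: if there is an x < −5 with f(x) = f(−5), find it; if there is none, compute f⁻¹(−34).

Both pieces are strictly increasing (slopes 9 and 8), so each is injective on its own interval.
The left piece maps (−∞, −5) onto (−∞, −38); the right piece maps [−5, ∞) onto [−35, ∞).
These images are disjoint, so no value is attained by both pieces. Hence f is injective.
Because the two images are disjoint, no x < −5 has f(x) = f(−5), so we compute f⁻¹(−34): −34 lies in [−35, ∞), so solve 8x + 5 = −34: x = (−34 − 5)/8 = −39/8.

-39/8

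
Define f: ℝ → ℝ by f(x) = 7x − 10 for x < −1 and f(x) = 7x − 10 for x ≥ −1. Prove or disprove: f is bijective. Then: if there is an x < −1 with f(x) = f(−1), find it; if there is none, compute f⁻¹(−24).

-2

Both pieces are strictly increasing (slopes 7 and 7), so each is injective on its own interval.
The left piece maps (−∞, −1) onto (−∞, −17); the right piece maps [−1, ∞) onto [−17, ∞).
Since −17 = −17, the images partition ℝ: f is injective and surjective, hence bijective.
Because the two images are disjoint, no x < −1 has f(x) = f(−1), so we compute f⁻¹(−24): −24 lies in (−∞, −17), so solve 7x − 10 = −24: x = (−24 + 10)/7 = −2.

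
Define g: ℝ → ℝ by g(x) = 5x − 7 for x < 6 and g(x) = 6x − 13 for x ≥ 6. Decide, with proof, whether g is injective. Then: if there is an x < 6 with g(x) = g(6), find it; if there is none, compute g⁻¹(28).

41/6

Both pieces are strictly increasing (slopes 5 and 6), so each is injective on its own interval.
The left piece maps (−∞, 6) onto (−∞, 23); the right piece maps [6, ∞) onto [23, ∞).
These images are disjoint, so no value is attained by both pieces. Thus g is injective.
Because the two images are disjoint, no x < 6 has g(x) = g(6), so we compute g⁻¹(28): 28 lies in [23, ∞), so solve 6x − 13 = 28: x = (28 + 13)/6 = 41/6.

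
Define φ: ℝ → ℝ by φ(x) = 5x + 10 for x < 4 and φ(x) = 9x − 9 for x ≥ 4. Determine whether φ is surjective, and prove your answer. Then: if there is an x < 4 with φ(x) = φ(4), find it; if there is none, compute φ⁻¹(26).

Both pieces are strictly increasing (slopes 5 and 9), so each is injective on its own interval.
The left piece maps (−∞, 4) onto (−∞, 30); the right piece maps [4, ∞) onto [27, ∞).
The union (−∞, 30) ∪ [27, ∞) covers ℝ, so φ is surjective.
For the follow-up: the images overlap, so an x < 4 with φ(x) = φ(4) exists. φ(4) = 27; solving 5x + 10 = 27 for x < 4 gives x = (27 − 10)/5 = 17/5.

17/5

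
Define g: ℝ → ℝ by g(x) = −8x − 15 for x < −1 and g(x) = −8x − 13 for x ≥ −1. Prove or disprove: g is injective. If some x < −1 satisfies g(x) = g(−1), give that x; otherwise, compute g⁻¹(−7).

Both pieces are strictly decreasing (slopes −8 and −8), so each is injective on its own interval.
The left piece maps (−∞, −1) onto (−7, ∞); the right piece maps [−1, ∞) onto (−∞, −5].
These images overlap. In particular g(−1) = −5 (right piece), and solving −8x − 15 = −5 on the left piece gives x = −5/4 < −1.
So g(−5/4) = g(−1) with −5/4 ≠ −1, and g is not injective. This x = −5/4 is the requested value below −1.

-5/4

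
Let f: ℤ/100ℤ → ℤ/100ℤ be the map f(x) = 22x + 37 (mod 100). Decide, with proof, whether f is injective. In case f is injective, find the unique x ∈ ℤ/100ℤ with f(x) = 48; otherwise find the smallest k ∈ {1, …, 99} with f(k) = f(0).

Recall: f is injective if f(u) = f(v) implies u = v.
We have gcd(22, 100) = 2 > 1. Taking u = 0 and v = 50: f(0) = 37 and f(50) = 22·50 + 37 = 1137 ≡ 37 (mod 100).
So f(0) = f(50) while 0 ≠ 50, thus f is not injective.
Since f is not injective, we find the least positive k with f(k) = f(0): this means 22k ≡ 0 (mod 100), i.e. 100 ∣ 22k. Since gcd(22, 100) = 2, dividing through by 2 this holds exactly when 50 ∣ 11k, and as gcd(11, 50) = 1, exactly when 50 ∣ k.
The smallest positive such k is 50.

50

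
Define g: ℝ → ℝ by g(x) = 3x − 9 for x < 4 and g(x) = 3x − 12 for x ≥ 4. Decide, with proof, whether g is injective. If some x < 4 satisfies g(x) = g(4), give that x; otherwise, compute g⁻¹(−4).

3

Both pieces are strictly increasing (slopes 3 and 3), so each is injective on its own interval.
The left piece maps (−∞, 4) onto (−∞, 3); the right piece maps [4, ∞) onto [0, ∞).
These images overlap. In particular g(4) = 0 (right piece), and solving 3x − 9 = 0 on the left piece gives x = 3 < 4.
So g(3) = g(4) with 3 ≠ 4, and g is not injective. This x = 3 is the requested value below 4.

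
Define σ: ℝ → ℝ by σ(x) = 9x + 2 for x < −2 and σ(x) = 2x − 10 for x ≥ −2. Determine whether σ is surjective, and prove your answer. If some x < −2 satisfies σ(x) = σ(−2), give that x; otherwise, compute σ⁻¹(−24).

-26/9

Both pieces are strictly increasing (slopes 9 and 2), so each is injective on its own interval.
The left piece maps (−∞, −2) onto (−∞, −16); the right piece maps [−2, ∞) onto [−14, ∞).
The union (−∞, −16) ∪ [−14, ∞) omits the interval between −16 and −14; in particular −16 has no preimage. So σ is not surjective.
Because the two images are disjoint, no x < −2 has σ(x) = σ(−2), so we compute σ⁻¹(−24): −24 lies in (−∞, −16), so solve 9x + 2 = −24: x = (−24 − 2)/9 = −26/9.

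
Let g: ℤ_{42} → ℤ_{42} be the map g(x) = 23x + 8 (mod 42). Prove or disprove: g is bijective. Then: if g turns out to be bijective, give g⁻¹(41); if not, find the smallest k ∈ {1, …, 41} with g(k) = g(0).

Suppose g(s) = g(t) in ℤ_{42}. Then 23s + 8 ≡ 23t + 8 (mod 42), hence 23(s − t) ≡ 0 (mod 42).
Since gcd(23, 42) = 1, 23 is invertible modulo 42, thus s − t ≡ 0 (mod 42), i.e. s = t.
We now compute 23⁻¹ mod 42 explicitly. Euclid's algorithm: 42 = 1·23 + 19, 23 = 1·19 + 4, 19 = 4·4 + 3, 4 = 1·3 + 1; back-substituting gives 1 = 11·23 − 6·42, so 23⁻¹ ≡ 11 (mod 42).
For any y ∈ ℤ_{42}, x = 11(y − 8) mod 42 satisfies g(x) = 23·11(y − 8) + 8 ≡ y (since 23·11 ≡ 1 mod 42). So every y has a preimage.
Hence g is bijective.
Since g is bijective, we compute g⁻¹(41): solve 23x + 8 ≡ 41 (mod 42), i.e. 23x ≡ 33 (mod 42).
Multiplying by 23⁻¹ = 11 gives x ≡ 11·33 = 363 = 8·42 + 27 ≡ 27 (mod 42).
Check: g(27) = 23·27 + 8 = 629 = 14·42 + 41 ≡ 41 (mod 42).

27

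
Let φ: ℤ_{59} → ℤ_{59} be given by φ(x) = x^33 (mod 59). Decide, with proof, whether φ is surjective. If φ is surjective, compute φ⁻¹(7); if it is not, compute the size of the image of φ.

Since 59 is prime, the nonzero elements of ℤ_{59} form a cyclic group of order 58.
As gcd(33, 58) = 1, raising to the 33rd power is a bijection on this group: if x_1^33 ≡ x_2^33 then (x_1x_2^{−1})^33 = 1, and the only element of order dividing gcd(33, 58) = 1 is 1, so x_1 = x_2.
With φ(0) = 0 this makes φ injective on all of ℤ_{59}, hence bijective (finite equal-size domain and codomain). In particular φ is surjective.
Since φ is surjective, we find the preimage of 7. The inverse of x ↦ x^33 on (ℤ_{59})^× is x ↦ x^51, because 33·51 = 1683 = 29·58 + 1 ≡ 1 (mod 58) and x^{58} = 1 for x ≠ 0 (Fermat). So φ⁻¹(7) = 7^51 mod 59.
Repeated squaring mod 59: 7^1 ≡ 7, 7^2 ≡ 7² = 49, 7^4 ≡ 49² = 2401 ≡ 41, 7^8 ≡ 41² = 1681 ≡ 29, 7^16 ≡ 29² = 841 ≡ 15, 7^32 ≡ 15² = 225 ≡ 48. Since 51 = 32 + 16 + 2 + 1, 7^51 ≡ 48·15·49·7: 48·15 = 720 ≡ 12, then 12·49 = 588 ≡ 57, then 57·7 = 399 ≡ 45. So 7^51 ≡ 45 (mod 59).
Hence φ⁻¹(7) = 45.

45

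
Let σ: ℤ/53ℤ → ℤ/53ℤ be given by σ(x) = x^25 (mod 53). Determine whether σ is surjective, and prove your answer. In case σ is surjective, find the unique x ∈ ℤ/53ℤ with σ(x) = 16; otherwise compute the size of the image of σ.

10

Since 53 is prime, the nonzero elements of ℤ/53ℤ form a cyclic group of order 52.
As gcd(25, 52) = 1, raising to the 25th power is a bijection on this group: if x_1^25 ≡ x_2^25 then (x_1x_2^{−1})^25 = 1, and the only element of order dividing gcd(25, 52) = 1 is 1, so x_1 = x_2.
With σ(0) = 0 this makes σ injective on all of ℤ/53ℤ, hence bijective (finite equal-size domain and codomain). In particular σ is surjective.
Since σ is surjective, we find the preimage of 16. The inverse of x ↦ x^25 on (ℤ/53ℤ)^× is x ↦ x^25, because 25·25 = 625 = 12·52 + 1 ≡ 1 (mod 52) and x^{52} = 1 for x ≠ 0 (Fermat). So σ⁻¹(16) = 16^25 mod 53.
Repeated squaring mod 53: 16^1 ≡ 16, 16^2 ≡ 16² = 256 ≡ 44, 16^4 ≡ 44² = 1936 ≡ 28, 16^8 ≡ 28² = 784 ≡ 42, 16^16 ≡ 42² = 1764 ≡ 15. Since 25 = 16 + 8 + 1, 16^25 ≡ 15·42·16: 15·42 = 630 ≡ 47, then 47·16 = 752 ≡ 10. So 16^25 ≡ 10 (mod 53).
Hence σ⁻¹(16) = 10.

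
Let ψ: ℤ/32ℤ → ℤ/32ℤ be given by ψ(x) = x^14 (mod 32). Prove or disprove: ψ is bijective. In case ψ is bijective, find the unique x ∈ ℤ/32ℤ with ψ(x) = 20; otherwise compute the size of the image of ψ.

ψ(0) = 0^14 = 0.
ψ(2): Repeated squaring mod 32: 2^1 ≡ 2, 2^2 ≡ 2² = 4, 2^4 ≡ 4² = 16, 2^8 ≡ 16² = 256 ≡ 0. Since 14 = 8 + 4 + 2, 2^14 ≡ 0·16·4: 0·16 = 0, then 0·4 = 0. So 2^14 ≡ 0 (mod 32).
So ψ(0) = ψ(2) = 0 while 0 ≠ 2, thus ψ is not injective, hence not bijective.
Since ψ is not bijective, we determine |image(ψ)|. Computing x^14 mod 32 for each x (by repeated squaring, reducing mod 32 at every step), the values ψ(0), ψ(1), …, ψ(31) are: 0, 1, 0, 25, 0, 9, 0, 17, 0, 17, 0, 9, 0, 25, 0, 1, 0, 1, 0, 25, 0, 9, 0, 17, 0, 17, 0, 9, 0, 25, 0, 1.
The distinct values are {0, 1, 9, 17, 25}; there are 5 of them.

5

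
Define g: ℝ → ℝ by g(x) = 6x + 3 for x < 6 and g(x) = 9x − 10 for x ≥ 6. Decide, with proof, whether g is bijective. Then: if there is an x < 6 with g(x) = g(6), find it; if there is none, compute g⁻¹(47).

Both pieces are strictly increasing (slopes 6 and 9), so each is injective on its own interval.
The left piece maps (−∞, 6) onto (−∞, 39); the right piece maps [6, ∞) onto [44, ∞).
The images leave a gap (39 has no preimage), so g is not surjective, hence not bijective.
Because the two images are disjoint, no x < 6 has g(x) = g(6), so we compute g⁻¹(47): 47 lies in [44, ∞), so solve 9x − 10 = 47: x = (47 + 10)/9 = 19/3.

19/3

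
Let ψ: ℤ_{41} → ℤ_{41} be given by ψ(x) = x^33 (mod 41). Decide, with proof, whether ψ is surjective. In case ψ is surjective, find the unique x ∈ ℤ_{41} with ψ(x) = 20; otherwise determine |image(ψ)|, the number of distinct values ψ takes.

33

Since 41 is prime, the nonzero elements of ℤ_{41} form a cyclic group of order 40.
As gcd(33, 40) = 1, raising to the 33rd power is a bijection on this group: if a^33 ≡ b^33 then (ab^{−1})^33 = 1, and the only element of order dividing gcd(33, 40) = 1 is 1, so a = b.
With ψ(0) = 0 this makes ψ injective on all of ℤ_{41}, hence bijective (finite equal-size domain and codomain). In particular ψ is surjective.
Since ψ is surjective, we find the preimage of 20. The inverse of x ↦ x^33 on (ℤ_{41})^× is x ↦ x^17, because 33·17 = 561 = 14·40 + 1 ≡ 1 (mod 40) and x^{40} = 1 for x ≠ 0 (Fermat). So ψ⁻¹(20) = 20^17 mod 41.
Repeated squaring mod 41: 20^1 ≡ 20, 20^2 ≡ 20² = 400 ≡ 31, 20^4 ≡ 31² = 961 ≡ 18, 20^8 ≡ 18² = 324 ≡ 37, 20^16 ≡ 37² = 1369 ≡ 16. Since 17 = 16 + 1, 20^17 ≡ 16·20: 16·20 = 320 ≡ 33. So 20^17 ≡ 33 (mod 41).
Hence ψ⁻¹(20) = 33.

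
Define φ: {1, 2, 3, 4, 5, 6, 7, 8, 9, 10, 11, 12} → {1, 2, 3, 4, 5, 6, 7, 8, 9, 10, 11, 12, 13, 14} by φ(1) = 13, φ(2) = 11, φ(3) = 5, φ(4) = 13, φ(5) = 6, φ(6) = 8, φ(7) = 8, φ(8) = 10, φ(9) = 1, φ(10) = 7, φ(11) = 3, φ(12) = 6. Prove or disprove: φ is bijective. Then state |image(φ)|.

φ(1) = 13 = φ(4) with 1 ≠ 4, so φ is not injective, hence not bijective.
The image of φ is {1, 3, 5, 6, 7, 8, 10, 11, 13}, which has 9 elements.

9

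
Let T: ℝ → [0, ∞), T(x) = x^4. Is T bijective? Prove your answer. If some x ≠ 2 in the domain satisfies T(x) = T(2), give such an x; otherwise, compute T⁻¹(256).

T(2) = 16 = (−2)^4 = T(−2) (since 4 is even), with 2 ≠ −2. So T is not injective, hence not bijective.
For the follow-up, such an x exists: taking x = −2 ∈ ℝ gives T(−2) = 16 = T(2) with −2 ≠ 2.

-2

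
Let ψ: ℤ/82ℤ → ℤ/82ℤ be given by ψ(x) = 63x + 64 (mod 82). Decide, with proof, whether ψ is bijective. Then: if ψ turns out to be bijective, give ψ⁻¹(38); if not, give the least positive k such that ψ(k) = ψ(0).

10

Recall: injectivity means: for all u, v in the domain, ψ(u) = ψ(v) implies u = v.
Suppose ψ(u) = ψ(v) in ℤ/82ℤ. Then 63u + 64 ≡ 63v + 64 (mod 82), thus 63(u − v) ≡ 0 (mod 82).
Since gcd(63, 82) = 1, 63 is invertible modulo 82, hence u − v ≡ 0 (mod 82), i.e. u = v.
We now compute 63⁻¹ mod 82 explicitly. Euclid's algorithm: 82 = 1·63 + 19, 63 = 3·19 + 6, 19 = 3·6 + 1; back-substituting gives 1 = 69·63 − 53·82, so 63⁻¹ ≡ 69 (mod 82).
Then y ↦ 69(y − 64) is a two-sided inverse to ψ, so every y ∈ ℤ/82ℤ has a preimage.
Thus ψ is bijective.
Since ψ is bijective, we find ψ⁻¹(38): we need 63x ≡ 38 − 64 ≡ 56 (mod 82). Using 63⁻¹ = 69: x ≡ 69·56 = 3864 = 47·82 + 10, so x = 10.
Check: ψ(10) = 63·10 + 64 = 694 = 8·82 + 38 ≡ 38 (mod 82).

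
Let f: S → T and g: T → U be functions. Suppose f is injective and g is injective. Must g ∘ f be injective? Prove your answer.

Suppose (g ∘ f)(a) = (g ∘ f)(b), i.e. g(f(a)) = g(f(b)).
Since g is injective, f(a) = f(b). Since f is injective, a = b. Therefore g ∘ f is injective.

injective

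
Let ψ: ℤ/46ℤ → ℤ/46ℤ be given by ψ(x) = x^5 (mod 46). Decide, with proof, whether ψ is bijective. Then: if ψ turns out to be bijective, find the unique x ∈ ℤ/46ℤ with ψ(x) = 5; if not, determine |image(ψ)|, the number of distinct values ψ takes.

Computing x^5 mod 46 for each x (by repeated squaring, reducing mod 46 at every step), the values ψ(0), ψ(1), …, ψ(45) are: 0, 1, 32, 13, 12, 43, 2, 17, 16, 31, 42, 5, 18, 27, 38, 7, 6, 21, 26, 11, 10, 37, 22, 23, 24, 9, 36, 35, 20, 25, 40, 39, 8, 19, 28, 41, 4, 15, 30, 29, 44, 3, 34, 33, 14, 45.
Every element of ℤ/46ℤ appears exactly once in this list, so ψ is a bijection, and in particular bijective.
Since ψ is bijective, we read off the preimage of 5 from the same table: ψ(11) = 5, so ψ⁻¹(5) = 11.

11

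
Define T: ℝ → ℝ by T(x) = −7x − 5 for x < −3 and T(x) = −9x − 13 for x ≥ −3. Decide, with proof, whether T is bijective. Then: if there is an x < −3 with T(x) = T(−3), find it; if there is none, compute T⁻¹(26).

-31/7

Both pieces are strictly decreasing (slopes −7 and −9), so each is injective on its own interval.
The left piece maps (−∞, −3) onto (16, ∞); the right piece maps [−3, ∞) onto (−∞, 14].
The images leave a gap (16 has no preimage), so T is not surjective, hence not bijective.
Because the two images are disjoint, no x < −3 has T(x) = T(−3), so we compute T⁻¹(26): 26 lies in (16, ∞), so solve −7x − 5 = 26: x = (26 + 5)/(−7) = −31/7.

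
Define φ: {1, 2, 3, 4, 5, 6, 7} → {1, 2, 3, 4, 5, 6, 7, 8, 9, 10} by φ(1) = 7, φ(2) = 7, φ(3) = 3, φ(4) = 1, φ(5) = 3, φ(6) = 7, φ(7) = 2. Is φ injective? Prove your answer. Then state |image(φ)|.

4

φ(1) = 7 = φ(2) with 1 ≠ 2, so φ is not injective.
The image of φ is {1, 2, 3, 7}, which has 4 elements.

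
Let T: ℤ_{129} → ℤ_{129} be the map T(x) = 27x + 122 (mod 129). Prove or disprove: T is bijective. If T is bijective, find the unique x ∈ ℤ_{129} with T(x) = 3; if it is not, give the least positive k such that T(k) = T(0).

Recall that T is injective if T(s) = T(t) implies s = t.
We have gcd(27, 129) = 3 > 1. Taking s = 0 and t = 43: T(0) = 122 and T(43) = 27·43 + 122 = 1283 ≡ 122 (mod 129).
So T(0) = T(43) while 0 ≠ 43, therefore T is not injective, hence not bijective.
Since T is not bijective, we find the least positive k with T(k) = T(0): this means 27k ≡ 0 (mod 129), i.e. 129 ∣ 27k. Since gcd(27, 129) = 3, dividing through by 3 this holds exactly when 43 ∣ 9k, and as gcd(9, 43) = 1, exactly when 43 ∣ k.
The smallest positive such k is 43.

43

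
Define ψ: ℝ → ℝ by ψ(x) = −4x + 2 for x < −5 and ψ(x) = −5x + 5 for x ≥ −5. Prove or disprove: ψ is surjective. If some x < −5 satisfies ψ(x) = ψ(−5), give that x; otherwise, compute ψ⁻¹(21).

-7

Both pieces are strictly decreasing (slopes −4 and −5), so each is injective on its own interval.
The left piece maps (−∞, −5) onto (22, ∞); the right piece maps [−5, ∞) onto (−∞, 30].
The union (22, ∞) ∪ (−∞, 30] covers ℝ, so ψ is surjective.
For the follow-up: the images overlap, so an x < −5 with ψ(x) = ψ(−5) exists. ψ(−5) = 30; solving −4x + 2 = 30 for x < −5 gives x = (30 − 2)/(−4) = −7.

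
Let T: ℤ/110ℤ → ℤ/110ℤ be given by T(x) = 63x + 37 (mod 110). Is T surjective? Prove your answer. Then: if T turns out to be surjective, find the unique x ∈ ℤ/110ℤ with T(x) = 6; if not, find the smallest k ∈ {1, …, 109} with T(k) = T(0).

Since gcd(63, 110) = 1, 63 is invertible modulo 110. Euclid's algorithm: 110 = 1·63 + 47, 63 = 1·47 + 16, 47 = 2·16 + 15, 16 = 1·15 + 1; back-substituting gives 1 = 7·63 − 4·110, so 63⁻¹ ≡ 7 (mod 110).
For any y ∈ ℤ/110ℤ, x = 7(y − 37) mod 110 satisfies T(x) = 63·7(y − 37) + 37 ≡ y (since 63·7 ≡ 1 mod 110). So every y has a preimage.
Thus T is surjective.
Since T is surjective, we find T⁻¹(6): we need 63x ≡ 6 − 37 ≡ 79 (mod 110). Using 63⁻¹ = 7: x ≡ 7·79 = 553 = 5·110 + 3, so x = 3.
Check: T(3) = 63·3 + 37 = 226 = 2·110 + 6 ≡ 6 (mod 110).

3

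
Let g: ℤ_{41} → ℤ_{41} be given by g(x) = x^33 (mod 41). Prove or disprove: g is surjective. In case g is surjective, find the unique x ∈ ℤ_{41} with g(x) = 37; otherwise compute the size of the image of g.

16

Since 41 is prime, the nonzero elements of ℤ_{41} form a cyclic group of order 40.
As gcd(33, 40) = 1, raising to the 33rd power is a bijection on this group: if u^33 ≡ v^33 then (uv^{−1})^33 = 1, and the only element of order dividing gcd(33, 40) = 1 is 1, so u = v.
With g(0) = 0 this makes g injective on all of ℤ_{41}, hence bijective (finite equal-size domain and codomain). In particular g is surjective.
Since g is surjective, we find the preimage of 37. The inverse of x ↦ x^33 on (ℤ_{41})^× is x ↦ x^17, because 33·17 = 561 = 14·40 + 1 ≡ 1 (mod 40) and x^{40} = 1 for x ≠ 0 (Fermat). So g⁻¹(37) = 37^17 mod 41.
Repeated squaring mod 41: 37^1 ≡ 37, 37^2 ≡ 37² = 1369 ≡ 16, 37^4 ≡ 16² = 256 ≡ 10, 37^8 ≡ 10² = 100 ≡ 18, 37^16 ≡ 18² = 324 ≡ 37. Since 17 = 16 + 1, 37^17 ≡ 37·37: 37·37 = 1369 ≡ 16. So 37^17 ≡ 16 (mod 41).
Hence g⁻¹(37) = 16.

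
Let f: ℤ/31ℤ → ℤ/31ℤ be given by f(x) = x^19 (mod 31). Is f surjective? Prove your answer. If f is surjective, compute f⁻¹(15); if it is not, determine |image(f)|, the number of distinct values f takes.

Since 31 is prime, the nonzero elements of ℤ/31ℤ form a cyclic group of order 30.
As gcd(19, 30) = 1, raising to the 19th power is a bijection on this group: if s^19 ≡ t^19 then (st^{−1})^19 = 1, and the only element of order dividing gcd(19, 30) = 1 is 1, so s = t.
With f(0) = 0 this makes f injective on all of ℤ/31ℤ, hence bijective (finite equal-size domain and codomain). In particular f is surjective.
Since f is surjective, we find the preimage of 15. The inverse of x ↦ x^19 on (ℤ/31ℤ)^× is x ↦ x^19, because 19·19 = 361 = 12·30 + 1 ≡ 1 (mod 30) and x^{30} = 1 for x ≠ 0 (Fermat). So f⁻¹(15) = 15^19 mod 31.
Repeated squaring mod 31: 15^1 ≡ 15, 15^2 ≡ 15² = 225 ≡ 8, 15^4 ≡ 8² = 64 ≡ 2, 15^8 ≡ 2² = 4, 15^16 ≡ 4² = 16. Since 19 = 16 + 2 + 1, 15^19 ≡ 16·8·15: 16·8 = 128 ≡ 4, then 4·15 = 60 ≡ 29. So 15^19 ≡ 29 (mod 31).
Hence f⁻¹(15) = 29.

29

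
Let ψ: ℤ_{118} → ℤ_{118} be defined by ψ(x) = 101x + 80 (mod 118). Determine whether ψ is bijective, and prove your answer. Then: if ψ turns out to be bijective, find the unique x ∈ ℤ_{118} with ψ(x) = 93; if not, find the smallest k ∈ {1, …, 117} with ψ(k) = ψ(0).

27

Recall that ψ is injective if ψ(u) = ψ(v) implies u = v.
Suppose ψ(u) = ψ(v) in ℤ_{118}. Then 101u + 80 ≡ 101v + 80 (mod 118), therefore 101(u − v) ≡ 0 (mod 118).
Since gcd(101, 118) = 1, 101 is invertible modulo 118, therefore u − v ≡ 0 (mod 118), i.e. u = v.
We now compute 101⁻¹ mod 118 explicitly. Euclid's algorithm: 118 = 1·101 + 17, 101 = 5·17 + 16, 17 = 1·16 + 1; back-substituting gives 1 = 111·101 − 95·118, so 101⁻¹ ≡ 111 (mod 118).
For any y ∈ ℤ_{118}, x = 111(y − 80) mod 118 satisfies ψ(x) = 101·111(y − 80) + 80 ≡ y (since 101·111 ≡ 1 mod 118). So every y has a preimage.
Thus ψ is bijective.
Since ψ is bijective, we compute ψ⁻¹(93): solve 101x + 80 ≡ 93 (mod 118), i.e. 101x ≡ 13 (mod 118).
Multiplying by 101⁻¹ = 111 gives x ≡ 111·13 = 1443 = 12·118 + 27 ≡ 27 (mod 118).
Check: ψ(27) = 101·27 + 80 = 2807 = 23·118 + 93 ≡ 93 (mod 118).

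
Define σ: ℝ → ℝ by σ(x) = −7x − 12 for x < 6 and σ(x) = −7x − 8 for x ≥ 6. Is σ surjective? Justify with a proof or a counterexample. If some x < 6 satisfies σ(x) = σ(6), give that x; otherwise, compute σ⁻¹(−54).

38/7

Both pieces are strictly decreasing (slopes −7 and −7), so each is injective on its own interval.
The left piece maps (−∞, 6) onto (−54, ∞); the right piece maps [6, ∞) onto (−∞, −50].
The union (−54, ∞) ∪ (−∞, −50] covers ℝ, so σ is surjective.
For the follow-up: the images overlap, so an x < 6 with σ(x) = σ(6) exists. σ(6) = −50; solving −7x − 12 = −50 for x < 6 gives x = (−50 + 12)/(−7) = 38/7.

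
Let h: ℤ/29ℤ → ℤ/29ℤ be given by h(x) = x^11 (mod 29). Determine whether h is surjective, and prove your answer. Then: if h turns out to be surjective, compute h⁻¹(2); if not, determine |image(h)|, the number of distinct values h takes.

Since 29 is prime, the nonzero elements of ℤ/29ℤ form a cyclic group of order 28.
As gcd(11, 28) = 1, raising to the 11th power is a bijection on this group: if s^11 ≡ t^11 then (st^{−1})^11 = 1, and the only element of order dividing gcd(11, 28) = 1 is 1, so s = t.
With h(0) = 0 this makes h injective on all of ℤ/29ℤ, hence bijective (finite equal-size domain and codomain). In particular h is surjective.
Since h is surjective, we find the preimage of 2. The inverse of x ↦ x^11 on (ℤ/29ℤ)^× is x ↦ x^23, because 11·23 = 253 = 9·28 + 1 ≡ 1 (mod 28) and x^{28} = 1 for x ≠ 0 (Fermat). So h⁻¹(2) = 2^23 mod 29.
Repeated squaring mod 29: 2^1 ≡ 2, 2^2 ≡ 2² = 4, 2^4 ≡ 4² = 16, 2^8 ≡ 16² = 256 ≡ 24, 2^16 ≡ 24² = 576 ≡ 25. Since 23 = 16 + 4 + 2 + 1, 2^23 ≡ 25·16·4·2: 25·16 = 400 ≡ 23, then 23·4 = 92 ≡ 5, then 5·2 = 10. So 2^23 ≡ 10 (mod 29).
Hence h⁻¹(2) = 10.

10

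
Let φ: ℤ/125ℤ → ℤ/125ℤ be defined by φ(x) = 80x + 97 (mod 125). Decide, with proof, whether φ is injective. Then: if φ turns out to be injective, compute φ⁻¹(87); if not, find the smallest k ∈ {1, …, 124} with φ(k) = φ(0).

We have gcd(80, 125) = 5 > 1. Taking s = 0 and t = 25: φ(0) = 97 and φ(25) = 80·25 + 97 = 2097 ≡ 97 (mod 125).
So φ(0) = φ(25) while 0 ≠ 25, so φ is not injective.
Since φ is not injective, we find the least positive k with φ(k) = φ(0): this means 80k ≡ 0 (mod 125), i.e. 125 ∣ 80k. Since gcd(80, 125) = 5, dividing through by 5 this holds exactly when 25 ∣ 16k, and as gcd(16, 25) = 1, exactly when 25 ∣ k.
The smallest positive such k is 25.

25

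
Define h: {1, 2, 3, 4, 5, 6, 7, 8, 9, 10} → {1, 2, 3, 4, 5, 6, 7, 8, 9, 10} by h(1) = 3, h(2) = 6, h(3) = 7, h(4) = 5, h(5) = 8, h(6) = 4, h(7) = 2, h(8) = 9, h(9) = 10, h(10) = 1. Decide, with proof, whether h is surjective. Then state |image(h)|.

Every element of the codomain has a preimage: 1 = h(10), 2 = h(7), 3 = h(1), 4 = h(6), 5 = h(4), 6 = h(2), 7 = h(3), 8 = h(5), 9 = h(8), 10 = h(9).
Thus h is surjective.
The image of h is {1, 2, 3, 4, 5, 6, 7, 8, 9, 10}, which has 10 elements.

10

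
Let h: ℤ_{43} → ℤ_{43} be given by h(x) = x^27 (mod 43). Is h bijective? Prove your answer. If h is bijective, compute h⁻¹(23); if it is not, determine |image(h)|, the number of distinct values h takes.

h(1) = 1^27 = 1.
h(6): Repeated squaring mod 43: 6^1 ≡ 6, 6^2 ≡ 6² = 36, 6^4 ≡ 36² = 1296 ≡ 6, 6^8 ≡ 6² = 36, 6^16 ≡ 36² = 1296 ≡ 6. Since 27 = 16 + 8 + 2 + 1, 6^27 ≡ 6·36·36·6: 6·36 = 216 ≡ 1, then 1·36 = 36, then 36·6 = 216 ≡ 1. So 6^27 ≡ 1 (mod 43).
So h(1) = h(6) = 1 while 1 ≠ 6, thus h is not injective, hence not bijective.
Since h is not bijective, we determine |image(h)|. Computing x^27 mod 43 for each x (by repeated squaring, reducing mod 43 at every step), the values h(0), h(1), …, h(42) are: 0, 1, 22, 2, 11, 27, 1, 42, 27, 4, 35, 4, 22, 16, 21, 11, 35, 35, 2, 32, 39, 41, 2, 4, 11, 41, 8, 8, 32, 22, 27, 21, 39, 8, 39, 16, 1, 42, 16, 32, 41, 21, 42.
The distinct values are {0, 1, 2, 4, 8, 11, 16, 21, 22, 27, 32, 35, 39, 41, 42}; there are 15 of them.

15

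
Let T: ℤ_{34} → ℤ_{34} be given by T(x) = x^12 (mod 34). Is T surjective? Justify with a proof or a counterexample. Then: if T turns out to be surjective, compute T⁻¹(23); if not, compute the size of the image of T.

T(3): Repeated squaring mod 34: 3^1 ≡ 3, 3^2 ≡ 3² = 9, 3^4 ≡ 9² = 81 ≡ 13, 3^8 ≡ 13² = 169 ≡ 33. Since 12 = 8 + 4, 3^12 ≡ 33·13: 33·13 = 429 ≡ 21. So 3^12 ≡ 21 (mod 34).
T(5): Repeated squaring mod 34: 5^1 ≡ 5, 5^2 ≡ 5² = 25, 5^4 ≡ 25² = 625 ≡ 13, 5^8 ≡ 13² = 169 ≡ 33. Since 12 = 8 + 4, 5^12 ≡ 33·13: 33·13 = 429 ≡ 21. So 5^12 ≡ 21 (mod 34).
So T(3) = T(5) = 21 while 3 ≠ 5, thus T is not injective.
A non-injective map from the 34-element set ℤ_{34} to itself takes at most 33 distinct values, so it cannot be surjective. So T is not surjective.
Since T is not surjective, we determine |image(T)|. Computing x^12 mod 34 for each x (by repeated squaring, reducing mod 34 at every step), the values T(0), T(1), …, T(33) are: 0, 1, 16, 21, 18, 21, 30, 13, 16, 33, 30, 13, 4, 1, 4, 33, 18, 17, 18, 33, 4, 1, 4, 13, 30, 33, 16, 13, 30, 21, 18, 21, 16, 1.
The distinct values are {0, 1, 4, 13, 16, 17, 18, 21, 30, 33}; there are 10 of them.

10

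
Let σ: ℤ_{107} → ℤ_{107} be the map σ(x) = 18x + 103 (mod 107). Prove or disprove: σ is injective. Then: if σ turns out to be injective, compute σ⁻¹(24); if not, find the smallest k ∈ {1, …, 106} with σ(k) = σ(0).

61

Suppose σ(a) = σ(b) in ℤ_{107}. Then 18a + 103 ≡ 18b + 103 (mod 107), therefore 18(a − b) ≡ 0 (mod 107).
Since gcd(18, 107) = 1, 18 is invertible modulo 107, thus a − b ≡ 0 (mod 107), i.e. a = b.
So σ is injective.
We now compute 18⁻¹ mod 107 explicitly. Euclid's algorithm: 107 = 5·18 + 17, 18 = 1·17 + 1; back-substituting gives 1 = 6·18 − 1·107, so 18⁻¹ ≡ 6 (mod 107).
Since σ is injective, we find σ⁻¹(24): we need 18x ≡ 24 − 103 ≡ 28 (mod 107). Using 18⁻¹ = 6: x ≡ 6·28 = 168 = 1·107 + 61, so x = 61.
Check: σ(61) = 18·61 + 103 = 1201 = 11·107 + 24 ≡ 24 (mod 107).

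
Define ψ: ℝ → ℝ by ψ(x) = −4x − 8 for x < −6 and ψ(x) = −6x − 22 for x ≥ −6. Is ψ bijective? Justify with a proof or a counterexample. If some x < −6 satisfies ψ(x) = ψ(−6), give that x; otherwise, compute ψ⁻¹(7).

Both pieces are strictly decreasing (slopes −4 and −6), so each is injective on its own interval.
The left piece maps (−∞, −6) onto (16, ∞); the right piece maps [−6, ∞) onto (−∞, 14].
The images leave a gap (16 has no preimage), so ψ is not surjective, hence not bijective.
Because the two images are disjoint, no x < −6 has ψ(x) = ψ(−6), so we compute ψ⁻¹(7): 7 lies in (−∞, 14], so solve −6x − 22 = 7: x = (7 + 22)/(−6) = −29/6.

-29/6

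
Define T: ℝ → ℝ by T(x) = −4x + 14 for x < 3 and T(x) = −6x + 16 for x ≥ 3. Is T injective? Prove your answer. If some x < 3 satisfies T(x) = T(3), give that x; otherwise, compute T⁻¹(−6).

11/3

Both pieces are strictly decreasing (slopes −4 and −6), so each is injective on its own interval.
The left piece maps (−∞, 3) onto (2, ∞); the right piece maps [3, ∞) onto (−∞, −2].
These images are disjoint, so no value is attained by both pieces. Thus T is injective.
Because the two images are disjoint, no x < 3 has T(x) = T(3), so we compute T⁻¹(−6): −6 lies in (−∞, −2], so solve −6x + 16 = −6: x = (−6 − 16)/(−6) = 11/3.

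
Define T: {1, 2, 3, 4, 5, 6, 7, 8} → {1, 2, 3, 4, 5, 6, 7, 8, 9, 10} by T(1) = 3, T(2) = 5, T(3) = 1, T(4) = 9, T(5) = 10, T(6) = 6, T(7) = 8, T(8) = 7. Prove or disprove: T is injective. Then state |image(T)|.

The values T(1), …, T(8) are 3, 5, 1, 9, 10, 6, 8, 7 — all distinct.
So T(s) = T(t) only when s = t, and T is injective.
The image of T is {1, 3, 5, 6, 7, 8, 9, 10}, which has 8 elements.

8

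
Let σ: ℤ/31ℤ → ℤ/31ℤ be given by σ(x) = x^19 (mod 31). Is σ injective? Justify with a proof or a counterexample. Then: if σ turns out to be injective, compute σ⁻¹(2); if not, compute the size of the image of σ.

16

Since 31 is prime, the nonzero elements of ℤ/31ℤ form a cyclic group of order 30.
As gcd(19, 30) = 1, raising to the 19th power is a bijection on this group: if a^19 ≡ b^19 then (ab^{−1})^19 = 1, and the only element of order dividing gcd(19, 30) = 1 is 1, so a = b.
With σ(0) = 0 this makes σ injective on all of ℤ/31ℤ, hence bijective (finite equal-size domain and codomain). In particular σ is injective.
Since σ is injective, we find the preimage of 2. The inverse of x ↦ x^19 on (ℤ/31ℤ)^× is x ↦ x^19, because 19·19 = 361 = 12·30 + 1 ≡ 1 (mod 30) and x^{30} = 1 for x ≠ 0 (Fermat). So σ⁻¹(2) = 2^19 mod 31.
Repeated squaring mod 31: 2^1 ≡ 2, 2^2 ≡ 2² = 4, 2^4 ≡ 4² = 16, 2^8 ≡ 16² = 256 ≡ 8, 2^16 ≡ 8² = 64 ≡ 2. Since 19 = 16 + 2 + 1, 2^19 ≡ 2·4·2: 2·4 = 8, then 8·2 = 16. So 2^19 ≡ 16 (mod 31).
Hence σ⁻¹(2) = 16.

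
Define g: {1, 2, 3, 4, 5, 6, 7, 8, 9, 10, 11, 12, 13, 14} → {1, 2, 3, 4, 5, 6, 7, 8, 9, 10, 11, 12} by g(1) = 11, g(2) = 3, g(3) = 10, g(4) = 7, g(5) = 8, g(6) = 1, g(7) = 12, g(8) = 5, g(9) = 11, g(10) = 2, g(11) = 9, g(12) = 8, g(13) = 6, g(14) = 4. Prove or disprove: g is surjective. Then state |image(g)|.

Every element of the codomain has a preimage: 1 = g(6), 2 = g(10), 3 = g(2), 4 = g(14), 5 = g(8), 6 = g(13), 7 = g(4), 8 = g(5), 9 = g(11), 10 = g(3), 11 = g(1), 12 = g(7).
Thus g is surjective.
The image of g is {1, 2, 3, 4, 5, 6, 7, 8, 9, 10, 11, 12}, which has 12 elements.

12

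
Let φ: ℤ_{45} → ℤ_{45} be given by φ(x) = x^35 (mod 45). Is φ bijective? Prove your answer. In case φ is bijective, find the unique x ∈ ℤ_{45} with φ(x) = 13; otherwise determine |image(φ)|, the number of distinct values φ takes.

φ(0) = 0^35 = 0.
φ(15): Repeated squaring mod 45: 15^1 ≡ 15, 15^2 ≡ 15² = 225 ≡ 0, 15^4 ≡ 0² = 0, 15^8 ≡ 0² = 0, 15^16 ≡ 0² = 0, 15^32 ≡ 0² = 0. Since 35 = 32 + 2 + 1, 15^35 ≡ 0·0·15: 0·0 = 0, then 0·15 = 0. So 15^35 ≡ 0 (mod 45).
So φ(0) = φ(15) = 0 while 0 ≠ 15, therefore φ is not injective, hence not bijective.
Since φ is not bijective, we determine |image(φ)|. Computing x^35 mod 45 for each x (by repeated squaring, reducing mod 45 at every step), the values φ(0), φ(1), …, φ(44) are: 0, 1, 23, 27, 34, 20, 36, 13, 17, 9, 10, 41, 18, 7, 29, 0, 31, 8, 27, 19, 5, 36, 43, 2, 9, 40, 26, 18, 37, 14, 0, 16, 38, 27, 4, 35, 36, 28, 32, 9, 25, 11, 18, 22, 44.
The distinct values are {0, 1, 2, 4, 5, 7, 8, 9, 10, 11, 13, 14, 16, 17, 18, 19, 20, 22, 23, 25, 26, 27, 28, 29, 31, 32, 34, 35, 36, 37, 38, 40, 41, 43, 44}; there are 35 of them.

35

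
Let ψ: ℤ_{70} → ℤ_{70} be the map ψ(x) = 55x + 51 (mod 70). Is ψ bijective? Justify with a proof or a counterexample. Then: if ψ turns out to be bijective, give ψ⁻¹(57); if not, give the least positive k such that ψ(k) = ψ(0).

Recall that ψ is injective if ψ(s) = ψ(t) implies s = t.
We have gcd(55, 70) = 5 > 1. Taking s = 0 and t = 14: ψ(0) = 51 and ψ(14) = 55·14 + 51 = 821 ≡ 51 (mod 70).
So ψ(0) = ψ(14) while 0 ≠ 14, therefore ψ is not injective, hence not bijective.
Since ψ is not bijective, we find the least positive k with ψ(k) = ψ(0): this means 55k ≡ 0 (mod 70), i.e. 70 ∣ 55k. Since gcd(55, 70) = 5, dividing through by 5 this holds exactly when 14 ∣ 11k, and as gcd(11, 14) = 1, exactly when 14 ∣ k.
The smallest positive such k is 14.

14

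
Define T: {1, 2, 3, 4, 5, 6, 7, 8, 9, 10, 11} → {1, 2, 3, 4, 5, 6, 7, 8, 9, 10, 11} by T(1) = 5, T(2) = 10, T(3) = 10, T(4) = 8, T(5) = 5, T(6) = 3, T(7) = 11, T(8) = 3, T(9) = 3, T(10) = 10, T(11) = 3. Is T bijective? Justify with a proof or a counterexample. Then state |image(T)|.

T(2) = 10 = T(3) with 2 ≠ 3, so T is not injective, hence not bijective.
The image of T is {3, 5, 8, 10, 11}, which has 5 elements.

5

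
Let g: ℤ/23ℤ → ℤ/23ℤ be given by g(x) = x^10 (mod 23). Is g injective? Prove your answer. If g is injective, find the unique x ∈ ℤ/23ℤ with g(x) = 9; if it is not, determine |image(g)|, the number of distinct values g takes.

g(11): Repeated squaring mod 23: 11^1 ≡ 11, 11^2 ≡ 11² = 121 ≡ 6, 11^4 ≡ 6² = 36 ≡ 13, 11^8 ≡ 13² = 169 ≡ 8. Since 10 = 8 + 2, 11^10 ≡ 8·6: 8·6 = 48 ≡ 2. So 11^10 ≡ 2 (mod 23).
g(12): Repeated squaring mod 23: 12^1 ≡ 12, 12^2 ≡ 12² = 144 ≡ 6, 12^4 ≡ 6² = 36 ≡ 13, 12^8 ≡ 13² = 169 ≡ 8. Since 10 = 8 + 2, 12^10 ≡ 8·6: 8·6 = 48 ≡ 2. So 12^10 ≡ 2 (mod 23).
So g(11) = g(12) = 2 while 11 ≠ 12, thus g is not injective.
Since g is not injective, we determine |image(g)|. Computing x^10 mod 23 for each x (by repeated squaring, reducing mod 23 at every step), the values g(0), g(1), …, g(22) are: 0, 1, 12, 8, 6, 9, 4, 13, 3, 18, 16, 2, 2, 16, 18, 3, 13, 4, 9, 6, 8, 12, 1.
The distinct values are {0, 1, 2, 3, 4, 6, 8, 9, 12, 13, 16, 18}; there are 12 of them.

12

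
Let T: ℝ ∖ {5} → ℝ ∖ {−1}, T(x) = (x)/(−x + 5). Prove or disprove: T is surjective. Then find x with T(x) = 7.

35/8

For any y ≠ −1, solving y(−x + 5) = x for x gives a well-defined x ≠ 5. So T is surjective.
Solving T(x) = 7: cross-multiplying gives x = 7(−x + 5), which rearranges to 8x = 35, so x = 35/8.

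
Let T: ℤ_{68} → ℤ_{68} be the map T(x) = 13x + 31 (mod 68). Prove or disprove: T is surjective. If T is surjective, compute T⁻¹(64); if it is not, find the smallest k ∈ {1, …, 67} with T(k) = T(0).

13

By definition, T is surjective if every y in the codomain equals T(x) for some x in the domain.
Since gcd(13, 68) = 1, 13 is invertible modulo 68. Euclid's algorithm: 68 = 5·13 + 3, 13 = 4·3 + 1; back-substituting gives 1 = 21·13 − 4·68, so 13⁻¹ ≡ 21 (mod 68).
Then y ↦ 21(y − 31) is a two-sided inverse to T, so every y ∈ ℤ_{68} has a preimage.
Therefore T is surjective.
Since T is surjective, we find T⁻¹(64): we need 13x ≡ 64 − 31 ≡ 33 (mod 68). Using 13⁻¹ = 21: x ≡ 21·33 = 693 = 10·68 + 13, so x = 13.
Check: T(13) = 13·13 + 31 = 200 = 2·68 + 64 ≡ 64 (mod 68).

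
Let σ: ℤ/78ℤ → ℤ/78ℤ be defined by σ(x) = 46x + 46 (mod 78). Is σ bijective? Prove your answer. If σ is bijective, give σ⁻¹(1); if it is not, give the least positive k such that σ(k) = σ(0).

We have gcd(46, 78) = 2 > 1. Taking s = 0 and t = 39: σ(0) = 46 and σ(39) = 46·39 + 46 = 1840 ≡ 46 (mod 78).
So σ(0) = σ(39) while 0 ≠ 39, thus σ is not injective, hence not bijective.
Since σ is not bijective, we find the least positive k with σ(k) = σ(0): this means 46k ≡ 0 (mod 78), i.e. 78 ∣ 46k. Since gcd(46, 78) = 2, dividing through by 2 this holds exactly when 39 ∣ 23k, and as gcd(23, 39) = 1, exactly when 39 ∣ k.
The smallest positive such k is 39.

39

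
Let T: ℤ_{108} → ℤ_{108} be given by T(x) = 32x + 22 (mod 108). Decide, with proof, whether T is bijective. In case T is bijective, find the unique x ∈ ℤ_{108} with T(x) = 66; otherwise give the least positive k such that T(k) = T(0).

We have gcd(32, 108) = 4 > 1. Taking x_1 = 0 and x_2 = 27: T(0) = 22 and T(27) = 32·27 + 22 = 886 ≡ 22 (mod 108).
So T(0) = T(27) while 0 ≠ 27, thus T is not injective, hence not bijective.
Since T is not bijective, we find the least positive k with T(k) = T(0): this means 32k ≡ 0 (mod 108), i.e. 108 ∣ 32k. Since gcd(32, 108) = 4, dividing through by 4 this holds exactly when 27 ∣ 8k, and as gcd(8, 27) = 1, exactly when 27 ∣ k.
The smallest positive such k is 27.

27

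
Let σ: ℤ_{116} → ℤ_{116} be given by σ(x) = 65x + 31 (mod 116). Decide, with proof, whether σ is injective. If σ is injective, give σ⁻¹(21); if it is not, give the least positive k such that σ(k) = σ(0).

Suppose σ(x_1) = σ(x_2) in ℤ_{116}. Then 65x_1 + 31 ≡ 65x_2 + 31 (mod 116), so 65(x_1 − x_2) ≡ 0 (mod 116).
Since gcd(65, 116) = 1, 65 is invertible modulo 116, so x_1 − x_2 ≡ 0 (mod 116), i.e. x_1 = x_2.
Hence σ is injective.
We now compute 65⁻¹ mod 116 explicitly. Euclid's algorithm: 116 = 1·65 + 51, 65 = 1·51 + 14, 51 = 3·14 + 9, 14 = 1·9 + 5, 9 = 1·5 + 4, 5 = 1·4 + 1; back-substituting gives 1 = 25·65 − 14·116, so 65⁻¹ ≡ 25 (mod 116).
Since σ is injective, we compute σ⁻¹(21): solve 65x + 31 ≡ 21 (mod 116), i.e. 65x ≡ 106 (mod 116).
Multiplying by 65⁻¹ = 25 gives x ≡ 25·106 = 2650 = 22·116 + 98 ≡ 98 (mod 116).
Check: σ(98) = 65·98 + 31 = 6401 = 55·116 + 21 ≡ 21 (mod 116).

98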